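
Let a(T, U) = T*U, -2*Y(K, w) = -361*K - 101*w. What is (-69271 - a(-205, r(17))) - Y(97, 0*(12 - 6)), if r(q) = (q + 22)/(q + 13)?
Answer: -86513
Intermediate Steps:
r(q) = (22 + q)/(13 + q)
Y(K, w) = 101*w/2 + 361*K/2 (Y(K, w) = -(-361*K - 101*w)/2 = 101*w/2 + 361*K/2)
(-69271 - a(-205, r(17))) - Y(97, 0*(12 - 6)) = (-69271 - (-205)*(22 + 17)/(13 + 17)) - (101*(0*(12 - 6))/2 + (361/2)*97) = (-69271 - (-205)*39/30) - (101*(0*6)/2 + 35017/2) = (-69271 - (-205)*(1/30)*39) - ((101/2)*0 + 35017/2) = (-69271 - (-205)*13/10) - (0 + 35017/2) = (-69271 - 1*(-533/2)) - 1*35017/2 = (-69271 + 533/2) - 35017/2 = -138009/2 - 35017/2 = -86513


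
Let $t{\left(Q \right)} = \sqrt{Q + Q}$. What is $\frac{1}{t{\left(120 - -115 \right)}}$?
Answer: $\frac{\sqrt{470}}{470} \approx 0.046127$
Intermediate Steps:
$t{\left(Q \right)} = \sqrt{2} \sqrt{Q}$ ($t{\left(Q \right)} = \sqrt{2 Q} = \sqrt{2} \sqrt{Q}$)
$\frac{1}{t{\left(120 - -115 \right)}} = \frac{1}{\sqrt{2} \sqrt{120 - -115}} = \frac{1}{\sqrt{2} \sqrt{120 + 115}} = \frac{1}{\sqrt{2} \sqrt{235}} = \frac{1}{\sqrt{470}} = \frac{\sqrt{470}}{470}$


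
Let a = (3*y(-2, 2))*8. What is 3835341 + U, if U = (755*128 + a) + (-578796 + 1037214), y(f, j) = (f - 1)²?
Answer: 4390615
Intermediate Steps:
y(f, j) = (-1 + f)²
a = 216 (a = (3*(-1 - 2)²)*8 = (3*(-3)²)*8 = (3*9)*8 = 27*8 = 216)
U = 555274 (U = (755*128 + 216) + (-578796 + 1037214) = (96640 + 216) + 458418 = 96856 + 458418 = 555274)
3835341 + U = 3835341 + 555274 = 4390615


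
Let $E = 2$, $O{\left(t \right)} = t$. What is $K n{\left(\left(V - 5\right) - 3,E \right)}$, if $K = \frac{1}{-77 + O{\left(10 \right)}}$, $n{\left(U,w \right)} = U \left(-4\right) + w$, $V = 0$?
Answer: $- \frac{34}{67} \approx -0.50746$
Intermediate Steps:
$n{\left(U,w \right)} = w - 4 U$ ($n{\left(U,w \right)} = - 4 U + w = w - 4 U$)
$K = - \frac{1}{67}$ ($K = \frac{1}{-77 + 10} = \frac{1}{-67} = - \frac{1}{67} \approx -0.014925$)
$K n{\left(\left(V - 5\right) - 3,E \right)} = - \frac{2 - 4 \left(\left(0 - 5\right) - 3\right)}{67} = - \frac{2 - 4 \left(-5 - 3\right)}{67} = - \frac{2 - -32}{67} = - \frac{2 + 32}{67} = \left(- \frac{1}{67}\right) 34 = - \frac{34}{67}$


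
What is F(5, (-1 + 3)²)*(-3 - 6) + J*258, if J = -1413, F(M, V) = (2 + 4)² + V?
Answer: -364914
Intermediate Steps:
F(M, V) = 36 + V (F(M, V) = 6² + V = 36 + V)
F(5, (-1 + 3)²)*(-3 - 6) + J*258 = (36 + (-1 + 3)²)*(-3 - 6) - 1413*258 = (36 + 2²)*(-9) - 364554 = (36 + 4)*(-9) - 364554 = 40*(-9) - 364554 = -360 - 364554 = -364914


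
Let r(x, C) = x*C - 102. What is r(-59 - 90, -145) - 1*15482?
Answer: 6021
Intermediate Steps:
r(x, C) = -102 + C*x (r(x, C) = C*x - 102 = -102 + C*x)
r(-59 - 90, -145) - 1*15482 = (-102 - 145*(-59 - 90)) - 1*15482 = (-102 - 145*(-149)) - 15482 = (-102 + 21605) - 15482 = 21503 - 15482 = 6021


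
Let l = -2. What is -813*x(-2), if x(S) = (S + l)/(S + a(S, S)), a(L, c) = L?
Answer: -813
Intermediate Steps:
x(S) = (-2 + S)/(2*S) (x(S) = (S - 2)/(S + S) = (-2 + S)/((2*S)) = (-2 + S)*(1/(2*S)) = (-2 + S)/(2*S))
-813*x(-2) = -813*(-2 - 2)/(2*(-2)) = -813*(-1)*(-4)/(2*2) = -813*1 = -813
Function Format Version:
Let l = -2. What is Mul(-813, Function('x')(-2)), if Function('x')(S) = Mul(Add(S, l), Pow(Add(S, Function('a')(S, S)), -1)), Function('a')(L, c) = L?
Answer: -813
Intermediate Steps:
Function('x')(S) = Mul(Rational(1, 2), Pow(S, -1), Add(-2, S)) (Function('x')(S) = Mul(Add(S, -2), Pow(Add(S, S), -1)) = Mul(Add(-2, S), Pow(Mul(2, S), -1)) = Mul(Add(-2, S), Mul(Rational(1, 2), Pow(S, -1))) = Mul(Rational(1, 2), Pow(S, -1), Add(-2, S)))
Mul(-813, Function('x')(-2)) = Mul(-813, Mul(Rational(1, 2), Pow(-2, -1), Add(-2, -2))) = Mul(-813, Mul(Rational(1, 2), Rational(-1, 2), -4)) = Mul(-813, 1) = -813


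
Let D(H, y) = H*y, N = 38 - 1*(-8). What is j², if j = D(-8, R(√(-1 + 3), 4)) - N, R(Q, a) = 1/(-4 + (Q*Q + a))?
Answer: 2500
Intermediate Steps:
N = 46 (N = 38 + 8 = 46)
R(Q, a) = 1/(-4 + a + Q²) (R(Q, a) = 1/(-4 + (Q² + a)) = 1/(-4 + (a + Q²)) = 1/(-4 + a + Q²))
j = -50 (j = -8/(-4 + 4 + (√(-1 + 3))²) - 1*46 = -8/(-4 + 4 + (√2)²) - 46 = -8/(-4 + 4 + 2) - 46 = -8/2 - 46 = -8*½ - 46 = -4 - 46 = -50)
j² = (-50)² = 2500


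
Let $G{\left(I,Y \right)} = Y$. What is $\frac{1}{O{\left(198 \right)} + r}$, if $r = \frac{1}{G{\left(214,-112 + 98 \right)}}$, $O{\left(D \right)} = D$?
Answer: $\frac{14}{2771} \approx 0.0050523$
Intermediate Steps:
$r = - \frac{1}{14}$ ($r = \frac{1}{-112 + 98} = \frac{1}{-14} = - \frac{1}{14} \approx -0.071429$)
$\frac{1}{O{\left(198 \right)} + r} = \frac{1}{198 - \frac{1}{14}} = \frac{1}{\frac{2771}{14}} = \frac{14}{2771}$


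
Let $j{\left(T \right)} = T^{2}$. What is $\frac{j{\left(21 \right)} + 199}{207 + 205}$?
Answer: $\frac{160}{103} \approx 1.5534$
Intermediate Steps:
$\frac{j{\left(21 \right)} + 199}{207 + 205} = \frac{21^{2} + 199}{207 + 205} = \frac{441 + 199}{412} = 640 \cdot \frac{1}{412} = \frac{160}{103}$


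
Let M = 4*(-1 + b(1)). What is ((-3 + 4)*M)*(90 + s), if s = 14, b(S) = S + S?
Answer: 416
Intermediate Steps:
b(S) = 2*S
M = 4 (M = 4*(-1 + 2*1) = 4*(-1 + 2) = 4*1 = 4)
((-3 + 4)*M)*(90 + s) = ((-3 + 4)*4)*(90 + 14) = (1*4)*104 = 4*104 = 416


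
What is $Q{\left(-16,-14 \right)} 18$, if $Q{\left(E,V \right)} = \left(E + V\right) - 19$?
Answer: $-882$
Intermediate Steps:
$Q{\left(E,V \right)} = -19 + E + V$
$Q{\left(-16,-14 \right)} 18 = \left(-19 - 16 - 14\right) 18 = \left(-49\right) 18 = -882$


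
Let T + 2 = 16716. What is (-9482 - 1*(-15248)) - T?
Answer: -10948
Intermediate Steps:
T = 16714 (T = -2 + 16716 = 16714)
(-9482 - 1*(-15248)) - T = (-9482 - 1*(-15248)) - 1*16714 = (-9482 + 15248) - 16714 = 5766 - 16714 = -10948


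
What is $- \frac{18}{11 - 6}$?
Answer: $- \frac{18}{5} \approx -3.6$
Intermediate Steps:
$- \frac{18}{11 - 6} = - \frac{18}{5}$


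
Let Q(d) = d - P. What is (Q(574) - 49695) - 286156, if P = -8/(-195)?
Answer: -65379023/195 ≈ -3.3528e+5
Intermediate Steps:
P = 8/195 (P = -8*(-1/195) = 8/195 ≈ 0.041026)
Q(d) = -8/195 + d (Q(d) = d - 1*8/195 = d - 8/195 = -8/195 + d)
(Q(574) - 49695) - 286156 = ((-8/195 + 574) - 49695) - 286156 = (111922/195 - 49695) - 286156 = -9578603/195 - 286156 = -65379023/195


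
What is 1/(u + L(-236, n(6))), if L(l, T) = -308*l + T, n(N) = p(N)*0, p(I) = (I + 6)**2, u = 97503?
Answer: 1/170191 ≈ 5.8758e-6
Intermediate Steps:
p(I) = (6 + I)**2
n(N) = 0 (n(N) = (6 + N)**2*0 = 0)
L(l, T) = T - 308*l
1/(u + L(-236, n(6))) = 1/(97503 + (0 - 308*(-236))) = 1/(97503 + (0 + 72688)) = 1/(97503 + 72688) = 1/170191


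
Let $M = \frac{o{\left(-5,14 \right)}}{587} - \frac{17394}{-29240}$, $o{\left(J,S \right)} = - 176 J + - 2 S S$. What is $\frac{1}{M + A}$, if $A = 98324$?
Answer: $\frac{8581940}{843822908259} \approx 1.017 \cdot 10^{-5}$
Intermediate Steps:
$o{\left(J,S \right)} = - 176 J - 2 S^{2}$
$M = \frac{12239699}{8581940}$ ($M = \frac{\left(-176\right) \left(-5\right) - 2 \cdot 14^{2}}{587} - \frac{17394}{-29240} = \left(880 - 392\right) \frac{1}{587} - - \frac{8697}{14620} = \left(880 - 392\right) \frac{1}{587} + \frac{8697}{14620} = 488 \cdot \frac{1}{587} + \frac{8697}{14620} = \frac{488}{587} + \frac{8697}{14620} = \frac{12239699}{8581940} \approx 1.4262$)
$\frac{1}{M + A} = \frac{1}{\frac{12239699}{8581940} + 98324} = \frac{1}{\frac{843822908259}{8581940}} = \frac{8581940}{843822908259}$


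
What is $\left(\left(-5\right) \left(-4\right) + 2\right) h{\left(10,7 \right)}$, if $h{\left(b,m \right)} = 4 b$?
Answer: $880$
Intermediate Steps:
$\left(\left(-5\right) \left(-4\right) + 2\right) h{\left(10,7 \right)} = \left(\left(-5\right) \left(-4\right) + 2\right) 4 \cdot 10 = \left(20 + 2\right) 40 = 22 \cdot 40 = 880$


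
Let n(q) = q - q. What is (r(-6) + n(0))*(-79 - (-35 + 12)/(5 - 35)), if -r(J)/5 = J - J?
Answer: 0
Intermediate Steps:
r(J) = 0 (r(J) = -5*(J - J) = -5*0 = 0)
n(q) = 0
(r(-6) + n(0))*(-79 - (-35 + 12)/(5 - 35)) = (0 + 0)*(-79 - (-35 + 12)/(5 - 35)) = 0*(-79 - (-23)/(-30)) = 0*(-79 - (-23)*(-1)/30) = 0*(-79 - 1*23/30) = 0*(-79 - 23/30) = 0*(-2393/30) = 0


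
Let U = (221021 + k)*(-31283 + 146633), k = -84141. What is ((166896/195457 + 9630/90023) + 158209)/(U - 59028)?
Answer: 2783803223199317/277818192886151524692 ≈ 1.0020e-5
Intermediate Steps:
U = 15789108000 (U = (221021 - 84141)*(-31283 + 146633) = 136880*115350 = 15789108000)
((166896/195457 + 9630/90023) + 158209)/(U - 59028) = ((166896/195457 + 9630/90023) + 158209)/(15789108000 - 59028) = ((166896*(1/195457) + 9630*(1/90023)) + 158209)/15789048972 = ((166896/195457 + 9630/90023) + 158209)*(1/15789048972) = (16906729518/17595625511 + 158209)*(1/15789048972) = (2783803223199317/17595625511)*(1/15789048972) = 2783803223199317/277818192886151524692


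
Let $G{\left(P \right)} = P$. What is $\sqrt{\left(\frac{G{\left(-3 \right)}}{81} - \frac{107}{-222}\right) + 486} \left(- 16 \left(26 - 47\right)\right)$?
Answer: $\frac{56 \sqrt{215765574}}{111} \approx 7410.6$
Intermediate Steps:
$\sqrt{\left(\frac{G{\left(-3 \right)}}{81} - \frac{107}{-222}\right) + 486} \left(- 16 \left(26 - 47\right)\right) = \sqrt{\left(- \frac{3}{81} - \frac{107}{-222}\right) + 486} \left(- 16 \left(26 - 47\right)\right) = \sqrt{\left(\left(-3\right) \frac{1}{81} - - \frac{107}{222}\right) + 486} \left(\left(-16\right) \left(-21\right)\right) = \sqrt{\left(- \frac{1}{27} + \frac{107}{222}\right) + 486} \cdot 336 = \sqrt{\frac{889}{1998} + 486} \cdot 336 = \sqrt{\frac{971917}{1998}} \cdot 336 = \frac{\sqrt{215765574}}{666} \cdot 336 = \frac{56 \sqrt{215765574}}{111}$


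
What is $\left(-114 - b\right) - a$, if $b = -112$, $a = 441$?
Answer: $-443$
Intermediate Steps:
$\left(-114 - b\right) - a = \left(-114 - -112\right) - 441 = \left(-114 + 112\right) - 441 = -2 - 441 = -443$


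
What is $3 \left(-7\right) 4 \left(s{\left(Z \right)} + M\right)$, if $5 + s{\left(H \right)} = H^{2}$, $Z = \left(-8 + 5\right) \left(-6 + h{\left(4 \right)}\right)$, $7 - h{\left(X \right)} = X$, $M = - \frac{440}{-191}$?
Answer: $- \frac{1256304}{191} \approx -6577.5$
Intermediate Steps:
$M = \frac{440}{191}$ ($M = \left(-440\right) \left(- \frac{1}{191}\right) = \frac{440}{191} \approx 2.3037$)
$h{\left(X \right)} = 7 - X$
$Z = 9$ ($Z = \left(-8 + 5\right) \left(-6 + \left(7 - 4\right)\right) = - 3 \left(-6 + \left(7 - 4\right)\right) = - 3 \left(-6 + 3\right) = \left(-3\right) \left(-3\right) = 9$)
$s{\left(H \right)} = -5 + H^{2}$
$3 \left(-7\right) 4 \left(s{\left(Z \right)} + M\right) = 3 \left(-7\right) 4 \left(\left(-5 + 9^{2}\right) + \frac{440}{191}\right) = \left(-21\right) 4 \left(\left(-5 + 81\right) + \frac{440}{191}\right) = - 84 \left(76 + \frac{440}{191}\right) = \left(-84\right) \frac{14956}{191} = - \frac{1256304}{191}$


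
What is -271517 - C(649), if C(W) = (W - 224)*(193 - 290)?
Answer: -230292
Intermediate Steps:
C(W) = 21728 - 97*W (C(W) = (-224 + W)*(-97) = 21728 - 97*W)
-271517 - C(649) = -271517 - (21728 - 97*649) = -271517 - (21728 - 62953) = -271517 - 1*(-41225) = -271517 + 41225 = -230292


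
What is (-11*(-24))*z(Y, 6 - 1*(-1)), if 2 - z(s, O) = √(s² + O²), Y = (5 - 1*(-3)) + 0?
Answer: 528 - 264*√113 ≈ -2278.4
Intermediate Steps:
Y = 8 (Y = (5 + 3) + 0 = 8 + 0 = 8)
z(s, O) = 2 - √(O² + s²) (z(s, O) = 2 - √(s² + O²) = 2 - √(O² + s²))
(-11*(-24))*z(Y, 6 - 1*(-1)) = (-11*(-24))*(2 - √((6 - 1*(-1))² + 8²)) = 264*(2 - √((6 + 1)² + 64)) = 264*(2 - √(7² + 64)) = 264*(2 - √(49 + 64)) = 264*(2 - √113) = 528 - 264*√113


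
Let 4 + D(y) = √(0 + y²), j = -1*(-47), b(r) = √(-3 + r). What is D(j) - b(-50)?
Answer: 43 - I*√53 ≈ 43.0 - 7.2801*I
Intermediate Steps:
j = 47
D(y) = -4 + √(y²) (D(y) = -4 + √(0 + y²) = -4 + √(y²))
D(j) - b(-50) = (-4 + √(47²)) - √(-3 - 50) = (-4 + √2209) - √(-53) = (-4 + 47) - I*√53 = 43 - I*√53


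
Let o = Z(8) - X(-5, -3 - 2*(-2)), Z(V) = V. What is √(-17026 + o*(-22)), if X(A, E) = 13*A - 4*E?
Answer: 12*I*√130 ≈ 136.82*I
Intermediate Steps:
X(A, E) = -4*E + 13*A
o = 77 (o = 8 - (-4*(-3 - 2*(-2)) + 13*(-5)) = 8 - (-4*(-3 + 4) - 65) = 8 - (-4*1 - 65) = 8 - (-4 - 65) = 8 - 1*(-69) = 8 + 69 = 77)
√(-17026 + o*(-22)) = √(-17026 + 77*(-22)) = √(-17026 - 1694) = √(-18720) = 12*I*√130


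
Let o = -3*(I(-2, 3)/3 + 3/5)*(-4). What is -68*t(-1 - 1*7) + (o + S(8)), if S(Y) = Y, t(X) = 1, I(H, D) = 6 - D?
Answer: -204/5 ≈ -40.800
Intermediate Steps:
o = 96/5 (o = -3*((6 - 1*3)/3 + 3/5)*(-4) = -3*((6 - 3)*(1/3) + 3*(1/5))*(-4) = -3*(3*(1/3) + 3/5)*(-4) = -3*(1 + 3/5)*(-4) = -3*8/5*(-4) = -24/5*(-4) = 96/5 ≈ 19.200)
-68*t(-1 - 1*7) + (o + S(8)) = -68*1 + (96/5 + 8) = -68 + 136/5 = -204/5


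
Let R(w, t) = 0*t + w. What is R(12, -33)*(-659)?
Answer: -7908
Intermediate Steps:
R(w, t) = w (R(w, t) = 0 + w = w)
R(12, -33)*(-659) = 12*(-659) = -7908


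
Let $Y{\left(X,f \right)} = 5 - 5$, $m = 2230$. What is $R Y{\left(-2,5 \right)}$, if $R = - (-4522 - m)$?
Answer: $0$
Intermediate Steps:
$Y{\left(X,f \right)} = 0$
$R = 6752$ ($R = - (-4522 - 2230) = \left(-1\right) \left(-6752\right) = 6752$)
$R Y{\left(-2,5 \right)} = 6752 \cdot 0 = 0$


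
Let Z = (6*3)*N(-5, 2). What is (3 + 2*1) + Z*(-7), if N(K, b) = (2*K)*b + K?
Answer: 3155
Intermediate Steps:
N(K, b) = K + 2*K*b (N(K, b) = 2*K*b + K = K + 2*K*b)
Z = -450 (Z = (6*3)*(-5*(1 + 2*2)) = 18*(-5*(1 + 4)) = 18*(-5*5) = 18*(-25) = -450)
(3 + 2*1) + Z*(-7) = (3 + 2*1) - 450*(-7) = (3 + 2) + 3150 = 5 + 3150 = 3155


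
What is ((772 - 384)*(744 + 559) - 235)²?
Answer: 255357398241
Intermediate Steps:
((772 - 384)*(744 + 559) - 235)² = (388*1303 - 235)² = (505564 - 235)² = 505329² = 255357398241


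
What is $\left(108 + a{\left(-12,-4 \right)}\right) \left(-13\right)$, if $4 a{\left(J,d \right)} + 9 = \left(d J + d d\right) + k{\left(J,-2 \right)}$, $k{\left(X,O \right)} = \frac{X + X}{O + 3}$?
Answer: $- \frac{6019}{4} \approx -1504.8$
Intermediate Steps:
$k{\left(X,O \right)} = \frac{2 X}{3 + O}$
$a{\left(J,d \right)} = - \frac{9}{4} + \frac{J}{2} + \frac{d^{2}}{4} + \frac{J d}{4}$ ($a{\left(J,d \right)} = - \frac{9}{4} + \frac{\left(d J + d d\right) + \frac{2 J}{3 - 2}}{4} = - \frac{9}{4} + \frac{\left(J d + d^{2}\right) + \frac{2 J}{1}}{4} = - \frac{9}{4} + \frac{\left(d^{2} + J d\right) + 2 J 1}{4} = - \frac{9}{4} + \frac{\left(d^{2} + J d\right) + 2 J}{4} = - \frac{9}{4} + \frac{d^{2} + 2 J + J d}{4} = - \frac{9}{4} + \left(\frac{J}{2} + \frac{d^{2}}{4} + \frac{J d}{4}\right) = - \frac{9}{4} + \frac{J}{2} + \frac{d^{2}}{4} + \frac{J d}{4}$)
$\left(108 + a{\left(-12,-4 \right)}\right) \left(-13\right) = \left(108 + \left(- \frac{9}{4} + \frac{1}{2} \left(-12\right) + \frac{\left(-4\right)^{2}}{4} + \frac{1}{4} \left(-12\right) \left(-4\right)\right)\right) \left(-13\right) = \left(108 + \left(- \frac{9}{4} - 6 + \frac{1}{4} \cdot 16 + 12\right)\right) \left(-13\right) = \left(108 + \left(- \frac{9}{4} - 6 + 4 + 12\right)\right) \left(-13\right) = \left(108 + \frac{31}{4}\right) \left(-13\right) = \frac{463}{4} \left(-13\right) = - \frac{6019}{4}$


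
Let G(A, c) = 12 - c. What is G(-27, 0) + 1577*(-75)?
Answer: -118263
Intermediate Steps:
G(-27, 0) + 1577*(-75) = (12 - 1*0) + 1577*(-75) = (12 + 0) - 118275 = 12 - 118275 = -118263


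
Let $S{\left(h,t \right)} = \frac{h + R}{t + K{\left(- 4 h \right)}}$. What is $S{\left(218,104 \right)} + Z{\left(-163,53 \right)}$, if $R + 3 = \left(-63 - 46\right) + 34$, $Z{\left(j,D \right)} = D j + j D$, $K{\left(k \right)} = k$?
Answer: $- \frac{3317411}{192} \approx -17278.0$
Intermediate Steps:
$Z{\left(j,D \right)} = 2 D j$ ($Z{\left(j,D \right)} = D j + D j = 2 D j$)
$R = -78$ ($R = -3 + \left(\left(-63 - 46\right) + 34\right) = -3 + \left(-109 + 34\right) = -3 - 75 = -78$)
$S{\left(h,t \right)} = \frac{-78 + h}{t - 4 h}$ ($S{\left(h,t \right)} = \frac{h - 78}{t - 4 h} = \frac{-78 + h}{t - 4 h}$)
$S{\left(218,104 \right)} + Z{\left(-163,53 \right)} = \frac{78 - 218}{\left(-1\right) 104 + 4 \cdot 218} + 2 \cdot 53 \left(-163\right) = \frac{78 - 218}{-104 + 872} - 17278 = \frac{1}{768} \left(-140\right) - 17278 = - \frac{35}{192} - 17278 = - \frac{3317411}{192}$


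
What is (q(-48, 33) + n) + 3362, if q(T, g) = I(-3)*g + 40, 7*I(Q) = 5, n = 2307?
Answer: 40128/7 ≈ 5732.6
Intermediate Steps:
I(Q) = 5/7 (I(Q) = (⅐)*5 = 5/7)
q(T, g) = 40 + 5*g/7 (q(T, g) = 5*g/7 + 40 = 40 + 5*g/7)
(q(-48, 33) + n) + 3362 = ((40 + (5/7)*33) + 2307) + 3362 = ((40 + 165/7) + 2307) + 3362 = (445/7 + 2307) + 3362 = 16594/7 + 3362 = 40128/7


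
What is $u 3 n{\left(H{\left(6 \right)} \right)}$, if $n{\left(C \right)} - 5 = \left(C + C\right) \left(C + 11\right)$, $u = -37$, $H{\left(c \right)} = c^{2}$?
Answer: $-376179$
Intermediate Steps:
$n{\left(C \right)} = 5 + 2 C \left(11 + C\right)$ ($n{\left(C \right)} = 5 + \left(C + C\right) \left(C + 11\right) = 5 + 2 C \left(11 + C\right)$)
$u 3 n{\left(H{\left(6 \right)} \right)} = \left(-37\right) 3 \left(5 + 2 \left(6^{2}\right)^{2} + 22 \cdot 6^{2}\right) = - 111 \left(5 + 2 \cdot 36^{2} + 22 \cdot 36\right) = - 111 \left(5 + 2 \cdot 1296 + 792\right) = - 111 \left(5 + 2592 + 792\right) = \left(-111\right) 3389 = -376179$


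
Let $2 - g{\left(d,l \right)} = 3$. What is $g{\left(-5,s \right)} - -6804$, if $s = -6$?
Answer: $6803$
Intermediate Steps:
$g{\left(d,l \right)} = -1$ ($g{\left(d,l \right)} = 2 - 3 = -1$)
$g{\left(-5,s \right)} - -6804 = -1 - -6804 = -1 + 6804 = 6803$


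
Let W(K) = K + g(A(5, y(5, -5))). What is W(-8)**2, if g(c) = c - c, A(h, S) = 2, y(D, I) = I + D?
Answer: 64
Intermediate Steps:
y(D, I) = D + I
g(c) = 0
W(K) = K (W(K) = K + 0 = K)
W(-8)**2 = (-8)**2 = 64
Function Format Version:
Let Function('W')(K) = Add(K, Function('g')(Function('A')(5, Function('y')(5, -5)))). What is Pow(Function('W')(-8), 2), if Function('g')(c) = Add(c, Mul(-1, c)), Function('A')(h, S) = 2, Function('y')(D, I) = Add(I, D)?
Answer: 64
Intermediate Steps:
Function('y')(D, I) = Add(D, I)
Function('g')(c) = 0
Function('W')(K) = K (Function('W')(K) = Add(K, 0) = K)
Pow(Function('W')(-8), 2) = Pow(-8, 2) = 64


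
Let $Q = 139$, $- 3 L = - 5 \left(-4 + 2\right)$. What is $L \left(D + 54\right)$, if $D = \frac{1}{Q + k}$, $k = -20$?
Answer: $- \frac{64270}{357} \approx -180.03$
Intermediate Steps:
$L = - \frac{10}{3}$ ($L = - \frac{\left(-5\right) \left(-4 + 2\right)}{3} = - \frac{\left(-5\right) \left(-2\right)}{3} = \left(- \frac{1}{3}\right) 10 = - \frac{10}{3} \approx -3.3333$)
$D = \frac{1}{119}$ ($D = \frac{1}{139 - 20} = \frac{1}{119} \approx 0.0084034$)
$L \left(D + 54\right) = - \frac{10 \left(\frac{1}{119} + 54\right)}{3} = \left(- \frac{10}{3}\right) \frac{6427}{119} = - \frac{64270}{357}$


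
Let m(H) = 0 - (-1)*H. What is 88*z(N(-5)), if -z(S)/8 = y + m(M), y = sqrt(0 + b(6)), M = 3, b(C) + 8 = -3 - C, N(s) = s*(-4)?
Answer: -2112 - 704*I*sqrt(17) ≈ -2112.0 - 2902.7*I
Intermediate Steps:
N(s) = -4*s
b(C) = -11 - C (b(C) = -8 + (-3 - C) = -11 - C)
y = I*sqrt(17) (y = sqrt(0 + (-11 - 1*6)) = sqrt(0 + (-11 - 6)) = sqrt(0 - 17) = sqrt(-17) = I*sqrt(17) ≈ 4.1231*I)
m(H) = H (m(H) = 0 + H = H)
z(S) = -24 - 8*I*sqrt(17) (z(S) = -8*(I*sqrt(17) + 3) = -8*(3 + I*sqrt(17)) = -24 - 8*I*sqrt(17))
88*z(N(-5)) = 88*(-24 - 8*I*sqrt(17)) = -2112 - 704*I*sqrt(17)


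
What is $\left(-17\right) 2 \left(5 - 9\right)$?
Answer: $136$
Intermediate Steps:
$\left(-17\right) 2 \left(5 - 9\right) = \left(-34\right) \left(-4\right) = 136$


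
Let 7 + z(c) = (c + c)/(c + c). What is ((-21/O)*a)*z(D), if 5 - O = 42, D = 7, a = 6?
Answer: -756/37 ≈ -20.432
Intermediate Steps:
O = -37 (O = 5 - 1*42 = 5 - 42 = -37)
z(c) = -6 (z(c) = -7 + (c + c)/(c + c) = -7 + (2*c)/((2*c)) = -7 + (2*c)*(1/(2*c)) = -7 + 1 = -6)
((-21/O)*a)*z(D) = (-21/(-37)*6)*(-6) = (-21*(-1/37)*6)*(-6) = ((21/37)*6)*(-6) = (126/37)*(-6) = -756/37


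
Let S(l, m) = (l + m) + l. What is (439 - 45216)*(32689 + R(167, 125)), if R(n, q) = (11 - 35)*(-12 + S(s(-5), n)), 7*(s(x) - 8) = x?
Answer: -8970400295/7 ≈ -1.2815e+9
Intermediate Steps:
s(x) = 8 + x/7
S(l, m) = m + 2*l
R(n, q) = -432/7 - 24*n (R(n, q) = (11 - 35)*(-12 + (n + 2*(8 + (⅐)*(-5)))) = -24*(-12 + (n + 2*(8 - 5/7))) = -24*(-12 + (n + 2*(51/7))) = -24*(-12 + (n + 102/7)) = -24*(-12 + (102/7 + n)) = -24*(18/7 + n) = -432/7 - 24*n)
(439 - 45216)*(32689 + R(167, 125)) = (439 - 45216)*(32689 + (-432/7 - 24*167)) = -44777*(32689 + (-432/7 - 4008)) = -44777*(32689 - 28488/7) = -44777*200335/7 = -8970400295/7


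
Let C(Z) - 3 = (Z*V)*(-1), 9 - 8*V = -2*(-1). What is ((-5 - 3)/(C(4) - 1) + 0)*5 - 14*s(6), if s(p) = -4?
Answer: 248/3 ≈ 82.667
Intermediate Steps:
V = 7/8 (V = 9/8 - (-1)*(-1)/4 = 9/8 - ⅛*2 = 9/8 - ¼ = 7/8 ≈ 0.87500)
C(Z) = 3 - 7*Z/8 (C(Z) = 3 + (Z*(7/8))*(-1) = 3 + (7*Z/8)*(-1) = 3 - 7*Z/8)
((-5 - 3)/(C(4) - 1) + 0)*5 - 14*s(6) = ((-5 - 3)/((3 - 7/8*4) - 1) + 0)*5 - 14*(-4) = (-8/((3 - 7/2) - 1) + 0)*5 + 56 = (-8/(-½ - 1) + 0)*5 + 56 = (-8/(-3/2) + 0)*5 + 56 = (-8*(-⅔) + 0)*5 + 56 = (16/3 + 0)*5 + 56 = (16/3)*5 + 56 = 80/3 + 56 = 248/3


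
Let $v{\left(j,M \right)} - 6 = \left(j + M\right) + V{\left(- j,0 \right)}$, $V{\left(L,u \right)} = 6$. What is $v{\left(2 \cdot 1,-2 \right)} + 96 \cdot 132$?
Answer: $12684$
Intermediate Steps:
$v{\left(j,M \right)} = 12 + M + j$ ($v{\left(j,M \right)} = 6 + \left(\left(j + M\right) + 6\right) = 6 + \left(\left(M + j\right) + 6\right) = 6 + \left(6 + M + j\right) = 12 + M + j$)
$v{\left(2 \cdot 1,-2 \right)} + 96 \cdot 132 = \left(12 - 2 + 2 \cdot 1\right) + 96 \cdot 132 = \left(12 - 2 + 2\right) + 12672 = 12 + 12672 = 12684$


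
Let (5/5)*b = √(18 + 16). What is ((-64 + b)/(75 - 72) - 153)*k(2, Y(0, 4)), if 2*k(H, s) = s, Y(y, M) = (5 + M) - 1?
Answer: -2092/3 + 4*√34/3 ≈ -689.56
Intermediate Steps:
Y(y, M) = 4 + M
k(H, s) = s/2
b = √34 (b = √(18 + 16) = √34 ≈ 5.8309)
((-64 + b)/(75 - 72) - 153)*k(2, Y(0, 4)) = ((-64 + √34)/(75 - 72) - 153)*((4 + 4)/2) = ((-64 + √34)/3 - 153)*((½)*8) = ((-64 + √34)*(⅓) - 153)*4 = ((-64/3 + √34/3) - 153)*4 = (-523/3 + √34/3)*4 = -2092/3 + 4*√34/3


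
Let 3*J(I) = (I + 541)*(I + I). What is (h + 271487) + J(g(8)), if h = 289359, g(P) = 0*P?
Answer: 560846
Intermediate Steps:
g(P) = 0
J(I) = 2*I*(541 + I)/3 (J(I) = ((I + 541)*(I + I))/3 = ((541 + I)*(2*I))/3 = (2*I*(541 + I))/3 = 2*I*(541 + I)/3)
(h + 271487) + J(g(8)) = (289359 + 271487) + (⅔)*0*(541 + 0) = 560846 + (⅔)*0*541 = 560846 + 0 = 560846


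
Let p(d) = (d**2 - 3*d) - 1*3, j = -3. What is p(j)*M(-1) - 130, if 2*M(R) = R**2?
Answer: -245/2 ≈ -122.50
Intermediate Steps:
p(d) = -3 + d**2 - 3*d (p(d) = (d**2 - 3*d) - 3 = -3 + d**2 - 3*d)
M(R) = R**2/2
p(j)*M(-1) - 130 = (-3 + (-3)**2 - 3*(-3))*((1/2)*(-1)**2) - 130 = (-3 + 9 + 9)*((1/2)*1) - 130 = 15*(1/2) - 130 = 15/2 - 130 = -245/2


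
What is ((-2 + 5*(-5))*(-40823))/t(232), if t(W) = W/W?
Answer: 1102221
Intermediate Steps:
t(W) = 1
((-2 + 5*(-5))*(-40823))/t(232) = ((-2 + 5*(-5))*(-40823))/1 = ((-2 - 25)*(-40823))*1 = -27*(-40823)*1 = 1102221*1 = 1102221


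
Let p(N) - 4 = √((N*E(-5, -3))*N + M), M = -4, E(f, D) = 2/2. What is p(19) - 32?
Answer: -28 + √357 ≈ -9.1056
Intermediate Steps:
E(f, D) = 1 (E(f, D) = 2*(½) = 1)
p(N) = 4 + √(-4 + N²) (p(N) = 4 + √((N*1)*N - 4) = 4 + √(N*N - 4) = 4 + √(N² - 4) = 4 + √(-4 + N²))
p(19) - 32 = (4 + √(-4 + 19²)) - 32 = (4 + √(-4 + 361)) - 32 = (4 + √357) - 32 = -28 + √357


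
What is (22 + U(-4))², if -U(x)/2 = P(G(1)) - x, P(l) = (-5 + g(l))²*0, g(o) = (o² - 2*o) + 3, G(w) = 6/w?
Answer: 196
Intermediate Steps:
g(o) = 3 + o² - 2*o
P(l) = 0 (P(l) = (-5 + (3 + l² - 2*l))²*0 = (-2 + l² - 2*l)²*0 = 0)
U(x) = 2*x (U(x) = -2*(0 - x) = -(-2)*x = 2*x)
(22 + U(-4))² = (22 + 2*(-4))² = (22 - 8)² = 14² = 196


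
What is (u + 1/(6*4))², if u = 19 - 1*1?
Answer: 187489/576 ≈ 325.50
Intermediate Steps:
u = 18 (u = 19 - 1 = 18)
(u + 1/(6*4))² = (18 + 1/(6*4))² = (18 + 1/24)² = (433/24)² = 187489/576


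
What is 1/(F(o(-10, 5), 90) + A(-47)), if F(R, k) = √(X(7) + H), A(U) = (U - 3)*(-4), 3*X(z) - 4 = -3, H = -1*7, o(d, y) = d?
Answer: 30/6001 - I*√15/60010 ≈ 0.0049992 - 6.4539e-5*I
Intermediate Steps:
H = -7
X(z) = ⅓ (X(z) = 4/3 + (⅓)*(-3) = 4/3 - 1 = ⅓)
A(U) = 12 - 4*U (A(U) = (-3 + U)*(-4) = 12 - 4*U)
F(R, k) = 2*I*√15/3 (F(R, k) = √(⅓ - 7) = √(-20/3) = 2*I*√15/3)
1/(F(o(-10, 5), 90) + A(-47)) = 1/(2*I*√15/3 + (12 - 4*(-47))) = 1/(2*I*√15/3 + (12 + 188)) = 1/(2*I*√15/3 + 200) = 1/(200 + 2*I*√15/3)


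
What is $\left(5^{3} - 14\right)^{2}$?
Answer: $12321$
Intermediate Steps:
$\left(5^{3} - 14\right)^{2} = \left(125 - 14\right)^{2} = 111^{2} = 12321$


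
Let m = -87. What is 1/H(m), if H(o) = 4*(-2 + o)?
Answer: -1/356 ≈ -0.0028090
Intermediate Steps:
H(o) = -8 + 4*o
1/H(m) = 1/(-8 + 4*(-87)) = 1/(-8 - 348) = 1/(-356) = -1/356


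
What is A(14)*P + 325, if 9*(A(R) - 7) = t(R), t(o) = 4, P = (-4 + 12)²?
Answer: 7213/9 ≈ 801.44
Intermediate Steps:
P = 64 (P = 8² = 64)
A(R) = 67/9 (A(R) = 7 + (⅑)*4 = 7 + 4/9 = 67/9)
A(14)*P + 325 = (67/9)*64 + 325 = 4288/9 + 325 = 7213/9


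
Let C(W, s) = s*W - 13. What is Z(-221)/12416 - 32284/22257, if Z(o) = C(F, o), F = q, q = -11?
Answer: -173510359/138171456 ≈ -1.2558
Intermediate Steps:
F = -11
C(W, s) = -13 + W*s (C(W, s) = W*s - 13 = -13 + W*s)
Z(o) = -13 - 11*o
Z(-221)/12416 - 32284/22257 = (-13 - 11*(-221))/12416 - 32284/22257 = (-13 + 2431)*(1/12416) - 32284*1/22257 = 2418*(1/12416) - 32284/22257 = 1209/6208 - 32284/22257 = -173510359/138171456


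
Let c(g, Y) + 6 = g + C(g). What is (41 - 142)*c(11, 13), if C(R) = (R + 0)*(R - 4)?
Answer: -8282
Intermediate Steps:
C(R) = R*(-4 + R)
c(g, Y) = -6 + g + g*(-4 + g) (c(g, Y) = -6 + (g + g*(-4 + g)) = -6 + g + g*(-4 + g))
(41 - 142)*c(11, 13) = (41 - 142)*(-6 + 11 + 11*(-4 + 11)) = -101*(-6 + 11 + 11*7) = -101*(-6 + 11 + 77) = -101*82 = -8282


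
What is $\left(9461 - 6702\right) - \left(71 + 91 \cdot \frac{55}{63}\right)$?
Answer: $\frac{23477}{9} \approx 2608.6$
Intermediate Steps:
$\left(9461 - 6702\right) - \left(71 + 91 \cdot \frac{55}{63}\right) = 2759 - \left(71 + 91 \cdot 55 \cdot \frac{1}{63}\right) = 2759 - \frac{1354}{9} = \frac{23477}{9}$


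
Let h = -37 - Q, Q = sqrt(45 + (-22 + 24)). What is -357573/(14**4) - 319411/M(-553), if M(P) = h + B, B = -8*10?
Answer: 715384833663/262035536 - 319411*sqrt(47)/13642 ≈ 2569.6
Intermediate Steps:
B = -80
Q = sqrt(47) (Q = sqrt(45 + 2) = sqrt(47) ≈ 6.8557)
h = -37 - sqrt(47) ≈ -43.856
M(P) = -117 - sqrt(47) (M(P) = (-37 - sqrt(47)) - 80 = -117 - sqrt(47))
-357573/(14**4) - 319411/M(-553) = -357573/(14**4) - 319411/(-117 - sqrt(47)) = -357573/38416 - 319411/(-117 - sqrt(47))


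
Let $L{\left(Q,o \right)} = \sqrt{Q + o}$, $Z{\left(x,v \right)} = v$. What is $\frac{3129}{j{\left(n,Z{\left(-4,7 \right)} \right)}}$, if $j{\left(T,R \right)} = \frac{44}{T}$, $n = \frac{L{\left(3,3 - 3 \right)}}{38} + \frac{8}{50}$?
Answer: $\frac{3129}{275} + \frac{3129 \sqrt{3}}{1672} \approx 14.62$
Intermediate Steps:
$n = \frac{4}{25} + \frac{\sqrt{3}}{38}$ ($n = \frac{\sqrt{3 + \left(3 - 3\right)}}{38} + \frac{8}{50} = \sqrt{3 + \left(3 - 3\right)} \frac{1}{38} + 8 \cdot \frac{1}{50} = \sqrt{3 + 0} \cdot \frac{1}{38} + \frac{4}{25} = \sqrt{3} \cdot \frac{1}{38} + \frac{4}{25} = \frac{\sqrt{3}}{38} + \frac{4}{25} = \frac{4}{25} + \frac{\sqrt{3}}{38} \approx 0.20558$)
$\frac{3129}{j{\left(n,Z{\left(-4,7 \right)} \right)}} = \frac{3129}{44 \frac{1}{\frac{4}{25} + \frac{\sqrt{3}}{38}}} = 3129 \left(\frac{1}{275} + \frac{\sqrt{3}}{1672}\right) = \frac{3129}{275} + \frac{3129 \sqrt{3}}{1672}$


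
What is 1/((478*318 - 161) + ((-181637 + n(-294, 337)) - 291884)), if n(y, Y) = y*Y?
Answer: -1/420756 ≈ -2.3767e-6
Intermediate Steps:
n(y, Y) = Y*y
1/((478*318 - 161) + ((-181637 + n(-294, 337)) - 291884)) = 1/((478*318 - 161) + ((-181637 + 337*(-294)) - 291884)) = 1/((152004 - 161) + ((-181637 - 99078) - 291884)) = 1/(151843 + (-280715 - 291884)) = 1/(151843 - 572599) = 1/(-420756) = -1/420756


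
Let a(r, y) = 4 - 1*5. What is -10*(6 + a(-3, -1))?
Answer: -50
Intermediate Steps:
a(r, y) = -1 (a(r, y) = 4 - 5 = -1)
-10*(6 + a(-3, -1)) = -10*(6 - 1) = -10*5 = -50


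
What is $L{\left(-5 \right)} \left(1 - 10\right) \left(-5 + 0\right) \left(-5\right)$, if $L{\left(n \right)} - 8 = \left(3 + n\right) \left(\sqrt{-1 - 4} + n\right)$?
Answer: $-4050 + 450 i \sqrt{5} \approx -4050.0 + 1006.2 i$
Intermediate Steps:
$L{\left(n \right)} = 8 + \left(3 + n\right) \left(n + i \sqrt{5}\right)$ ($L{\left(n \right)} = 8 + \left(3 + n\right) \left(\sqrt{-1 - 4} + n\right) = 8 + \left(3 + n\right) \left(\sqrt{-5} + n\right) = 8 + \left(3 + n\right) \left(i \sqrt{5} + n\right) = 8 + \left(3 + n\right) \left(n + i \sqrt{5}\right)$)
$L{\left(-5 \right)} \left(1 - 10\right) \left(-5 + 0\right) \left(-5\right) = \left(8 + \left(-5\right)^{2} + 3 \left(-5\right) + 3 i \sqrt{5} + i \left(-5\right) \sqrt{5}\right) \left(1 - 10\right) \left(-5 + 0\right) \left(-5\right) = \left(8 + 25 - 15 + 3 i \sqrt{5} - 5 i \sqrt{5}\right) \left(1 - 10\right) \left(\left(-5\right) \left(-5\right)\right) = \left(18 - 2 i \sqrt{5}\right) \left(-9\right) 25 = \left(-162 + 18 i \sqrt{5}\right) 25 = -4050 + 450 i \sqrt{5}$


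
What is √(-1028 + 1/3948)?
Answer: I*√4005781941/1974 ≈ 32.062*I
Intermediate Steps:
√(-1028 + 1/3948) = √(-4058543/3948) = I*√4005781941/1974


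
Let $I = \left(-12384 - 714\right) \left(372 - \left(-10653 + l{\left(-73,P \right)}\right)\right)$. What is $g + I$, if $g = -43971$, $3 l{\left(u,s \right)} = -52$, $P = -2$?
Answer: $-144676453$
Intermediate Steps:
$l{\left(u,s \right)} = - \frac{52}{3}$ ($l{\left(u,s \right)} = \frac{1}{3} \left(-52\right) = - \frac{52}{3}$)
$I = -144632482$ ($I = \left(-12384 - 714\right) \left(372 + \left(10653 - - \frac{52}{3}\right)\right) = - 13098 \left(372 + \left(10653 + \frac{52}{3}\right)\right) = - 13098 \left(372 + \frac{32011}{3}\right) = \left(-13098\right) \frac{33127}{3} = -144632482$)
$g + I = -43971 - 144632482 = -144676453$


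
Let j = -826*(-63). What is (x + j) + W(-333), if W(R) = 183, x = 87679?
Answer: 139900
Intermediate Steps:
j = 52038
(x + j) + W(-333) = (87679 + 52038) + 183 = 139717 + 183 = 139900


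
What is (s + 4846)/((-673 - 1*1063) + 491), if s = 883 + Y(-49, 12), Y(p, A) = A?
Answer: -5741/1245 ≈ -4.6112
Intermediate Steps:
s = 895 (s = 883 + 12 = 895)
(s + 4846)/((-673 - 1*1063) + 491) = (895 + 4846)/((-673 - 1*1063) + 491) = 5741/((-673 - 1063) + 491) = 5741/(-1736 + 491) = 5741/(-1245) = 5741*(-1/1245) = -5741/1245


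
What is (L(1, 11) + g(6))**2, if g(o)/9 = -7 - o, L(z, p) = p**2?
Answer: 16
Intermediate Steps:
g(o) = -63 - 9*o (g(o) = 9*(-7 - o) = -63 - 9*o)
(L(1, 11) + g(6))**2 = (11**2 + (-63 - 9*6))**2 = (121 + (-63 - 54))**2 = (121 - 117)**2 = 4**2 = 16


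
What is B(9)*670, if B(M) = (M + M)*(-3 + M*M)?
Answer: 940680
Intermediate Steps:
B(M) = 2*M*(-3 + M**2) (B(M) = (2*M)*(-3 + M**2) = 2*M*(-3 + M**2))
B(9)*670 = (2*9*(-3 + 9**2))*670 = (2*9*(-3 + 81))*670 = (2*9*78)*670 = 1404*670 = 940680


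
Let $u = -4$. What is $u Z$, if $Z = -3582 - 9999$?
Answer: $54324$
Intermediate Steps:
$Z = -13581$ ($Z = -3582 - 9999 = -13581$)
$u Z = \left(-4\right) \left(-13581\right) = 54324$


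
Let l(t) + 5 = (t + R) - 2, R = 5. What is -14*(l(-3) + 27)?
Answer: -308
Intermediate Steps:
l(t) = -2 + t (l(t) = -5 + ((t + 5) - 2) = -5 + ((5 + t) - 2) = -5 + (3 + t) = -2 + t)
-14*(l(-3) + 27) = -14*((-2 - 3) + 27) = -14*(-5 + 27) = -14*22 = -308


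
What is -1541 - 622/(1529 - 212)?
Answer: -2030119/1317 ≈ -1541.5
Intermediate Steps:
-1541 - 622/(1529 - 212) = -1541 - 622/1317 = -2030119/1317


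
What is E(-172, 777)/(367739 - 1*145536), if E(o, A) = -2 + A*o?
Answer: -133646/222203 ≈ -0.60146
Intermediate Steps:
E(-172, 777)/(367739 - 1*145536) = (-2 + 777*(-172))/(367739 - 1*145536) = (-2 - 133644)/(367739 - 145536) = -133646/222203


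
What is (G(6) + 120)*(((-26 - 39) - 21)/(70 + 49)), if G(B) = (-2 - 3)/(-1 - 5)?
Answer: -31175/357 ≈ -87.325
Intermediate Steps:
G(B) = ⅚ (G(B) = -5/(-6) = -5*(-⅙) = ⅚)
(G(6) + 120)*(((-26 - 39) - 21)/(70 + 49)) = (⅚ + 120)*(((-26 - 39) - 21)/(70 + 49)) = 725*((-65 - 21)/119)/6 = 725*(-86*1/119)/6 = (725/6)*(-86/119) = -31175/357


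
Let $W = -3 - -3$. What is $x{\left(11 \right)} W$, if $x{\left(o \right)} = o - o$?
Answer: $0$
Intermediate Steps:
$x{\left(o \right)} = 0$
$W = 0$ ($W = -3 + 3 = 0$)
$x{\left(11 \right)} W = 0 \cdot 0 = 0$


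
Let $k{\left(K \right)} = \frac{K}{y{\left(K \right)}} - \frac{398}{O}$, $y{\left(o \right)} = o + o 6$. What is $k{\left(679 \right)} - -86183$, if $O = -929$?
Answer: $\frac{560451764}{6503} \approx 86184.0$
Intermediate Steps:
$y{\left(o \right)} = 7 o$ ($y{\left(o \right)} = o + 6 o = 7 o$)
$k{\left(K \right)} = \frac{3715}{6503}$ ($k{\left(K \right)} = \frac{K}{7 K} - \frac{398}{-929} = K \frac{1}{7 K} - - \frac{398}{929} = \frac{1}{7} + \frac{398}{929} = \frac{3715}{6503}$)
$k{\left(679 \right)} - -86183 = \frac{3715}{6503} - -86183 = \frac{3715}{6503} + 86183 = \frac{560451764}{6503}$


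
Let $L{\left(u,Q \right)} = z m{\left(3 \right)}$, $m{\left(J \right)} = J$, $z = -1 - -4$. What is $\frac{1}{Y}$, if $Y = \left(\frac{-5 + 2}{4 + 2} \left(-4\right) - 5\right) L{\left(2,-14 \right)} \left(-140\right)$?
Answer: $\frac{1}{3780} \approx 0.00026455$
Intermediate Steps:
$z = 3$ ($z = -1 + 4 = 3$)
$L{\left(u,Q \right)} = 9$ ($L{\left(u,Q \right)} = 3 \cdot 3 = 9$)
$Y = 3780$ ($Y = \left(\frac{-5 + 2}{4 + 2} \left(-4\right) - 5\right) 9 \left(-140\right) = \left(- \frac{3}{6} \left(-4\right) - 5\right) 9 \left(-140\right) = \left(\left(-3\right) \frac{1}{6} \left(-4\right) - 5\right) 9 \left(-140\right) = \left(\left(- \frac{1}{2}\right) \left(-4\right) - 5\right) 9 \left(-140\right) = \left(2 - 5\right) 9 \left(-140\right) = \left(-3\right) 9 \left(-140\right) = \left(-27\right) \left(-140\right) = 3780$)
$\frac{1}{Y} = \frac{1}{3780}$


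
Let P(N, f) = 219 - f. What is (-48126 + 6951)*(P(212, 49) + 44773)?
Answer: -1850528025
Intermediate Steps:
(-48126 + 6951)*(P(212, 49) + 44773) = (-48126 + 6951)*((219 - 1*49) + 44773) = -41175*((219 - 49) + 44773) = -41175*(170 + 44773) = -41175*44943 = -1850528025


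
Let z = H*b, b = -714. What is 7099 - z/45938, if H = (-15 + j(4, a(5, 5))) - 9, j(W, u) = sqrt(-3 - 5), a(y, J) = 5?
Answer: 163048363/22969 + 714*I*sqrt(2)/22969 ≈ 7098.6 + 0.043961*I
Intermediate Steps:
j(W, u) = 2*I*sqrt(2) (j(W, u) = sqrt(-8) = 2*I*sqrt(2))
H = -24 + 2*I*sqrt(2) (H = (-15 + 2*I*sqrt(2)) - 9 = -24 + 2*I*sqrt(2) ≈ -24.0 + 2.8284*I)
z = 17136 - 1428*I*sqrt(2) (z = (-24 + 2*I*sqrt(2))*(-714) = 17136 - 1428*I*sqrt(2) ≈ 17136.0 - 2019.5*I)
7099 - z/45938 = 7099 - (17136 - 1428*I*sqrt(2))/45938 = 7099 - (8568/22969 - 714*I*sqrt(2)/22969) = 7099 + (-8568/22969 + 714*I*sqrt(2)/22969) = 163048363/22969 + 714*I*sqrt(2)/22969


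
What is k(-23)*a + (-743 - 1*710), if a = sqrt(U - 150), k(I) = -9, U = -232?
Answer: -1453 - 9*I*sqrt(382) ≈ -1453.0 - 175.9*I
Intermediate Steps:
a = I*sqrt(382) (a = sqrt(-232 - 150) = sqrt(-382) = I*sqrt(382) ≈ 19.545*I)
k(-23)*a + (-743 - 1*710) = -9*I*sqrt(382) + (-743 - 1*710) = -9*I*sqrt(382) + (-743 - 710) = -9*I*sqrt(382) - 1453 = -1453 - 9*I*sqrt(382)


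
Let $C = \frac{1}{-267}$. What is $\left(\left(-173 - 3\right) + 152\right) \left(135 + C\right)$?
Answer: $- \frac{288352}{89} \approx -3239.9$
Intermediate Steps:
$C = - \frac{1}{267} \approx -0.0037453$
$\left(\left(-173 - 3\right) + 152\right) \left(135 + C\right) = \left(\left(-173 - 3\right) + 152\right) \left(135 - \frac{1}{267}\right) = \left(\left(-173 - 3\right) + 152\right) \frac{36044}{267} = \left(-176 + 152\right) \frac{36044}{267} = \left(-24\right) \frac{36044}{267} = - \frac{288352}{89}$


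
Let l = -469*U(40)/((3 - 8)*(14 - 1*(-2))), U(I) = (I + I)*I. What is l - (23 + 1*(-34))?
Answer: 18771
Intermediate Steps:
U(I) = 2*I² (U(I) = (2*I)*I = 2*I²)
l = 18760 (l = -469*3200/((3 - 8)*(14 - 1*(-2))) = -469*(-640/(14 + 2)) = -469/((16*(-5))/3200) = -469/((-80*1/3200)) = -469/(-1/40) = -469*(-40) = 18760)
l - (23 + 1*(-34)) = 18760 - (23 + 1*(-34)) = 18760 - (23 - 34) = 18760 - 1*(-11) = 18760 + 11 = 18771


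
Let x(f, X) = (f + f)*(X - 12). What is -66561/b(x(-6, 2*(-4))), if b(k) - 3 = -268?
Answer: 66561/265 ≈ 251.17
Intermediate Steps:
x(f, X) = 2*f*(-12 + X) (x(f, X) = (2*f)*(-12 + X) = 2*f*(-12 + X))
b(k) = -265 (b(k) = 3 - 268 = -265)
-66561/b(x(-6, 2*(-4))) = -66561/(-265) = -66561*(-1/265) = 66561/265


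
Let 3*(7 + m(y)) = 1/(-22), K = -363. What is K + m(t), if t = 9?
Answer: -24421/66 ≈ -370.02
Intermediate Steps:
m(y) = -463/66 (m(y) = -7 + (⅓)/(-22) = -7 + (⅓)*(-1/22) = -7 - 1/66 = -463/66)
K + m(t) = -363 - 463/66 = -24421/66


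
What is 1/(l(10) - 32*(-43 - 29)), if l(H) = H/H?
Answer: 1/2305 ≈ 0.00043384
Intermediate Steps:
l(H) = 1
1/(l(10) - 32*(-43 - 29)) = 1/(1 - 32*(-43 - 29)) = 1/(1 - 32*(-72)) = 1/(1 + 2304) = 1/2305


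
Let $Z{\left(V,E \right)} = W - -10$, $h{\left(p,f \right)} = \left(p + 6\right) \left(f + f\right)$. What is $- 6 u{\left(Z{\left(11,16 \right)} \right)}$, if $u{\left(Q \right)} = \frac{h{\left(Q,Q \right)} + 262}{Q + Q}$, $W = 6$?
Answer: $- \frac{1449}{8} \approx -181.13$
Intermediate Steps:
$h{\left(p,f \right)} = 2 f \left(6 + p\right)$ ($h{\left(p,f \right)} = \left(6 + p\right) 2 f = 2 f \left(6 + p\right)$)
$Z{\left(V,E \right)} = 16$ ($Z{\left(V,E \right)} = 6 - -10 = 6 + 10 = 16$)
$u{\left(Q \right)} = \frac{262 + 2 Q \left(6 + Q\right)}{2 Q}$ ($u{\left(Q \right)} = \frac{2 Q \left(6 + Q\right) + 262}{Q + Q} = \frac{262 + 2 Q \left(6 + Q\right)}{2 Q}$)
$- 6 u{\left(Z{\left(11,16 \right)} \right)} = - 6 \left(6 + 16 + \frac{131}{16}\right) = \left(-6\right) \frac{483}{16} = - \frac{1449}{8}$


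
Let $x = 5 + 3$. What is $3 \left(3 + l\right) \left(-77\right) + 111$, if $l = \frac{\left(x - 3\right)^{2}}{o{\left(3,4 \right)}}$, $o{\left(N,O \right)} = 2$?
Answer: $- \frac{6939}{2} \approx -3469.5$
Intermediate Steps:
$x = 8$
$l = \frac{25}{2}$ ($l = \frac{\left(8 - 3\right)^{2}}{2} = 5^{2} \cdot \frac{1}{2} = 25 \cdot \frac{1}{2} = \frac{25}{2} \approx 12.5$)
$3 \left(3 + l\right) \left(-77\right) + 111 = 3 \left(3 + \frac{25}{2}\right) \left(-77\right) + 111 = 3 \cdot \frac{31}{2} \left(-77\right) + 111 = \frac{93}{2} \left(-77\right) + 111 = - \frac{7161}{2} + 111 = - \frac{6939}{2}$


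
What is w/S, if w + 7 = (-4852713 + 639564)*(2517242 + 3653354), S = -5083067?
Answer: 25997640366811/5083067 ≈ 5.1146e+6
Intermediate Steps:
w = -25997640366811 (w = -7 + (-4852713 + 639564)*(2517242 + 3653354) = -7 - 4213149*6170596 = -7 - 25997640366804 = -25997640366811)
w/S = -25997640366811/(-5083067) = -25997640366811*(-1/5083067) = 25997640366811/5083067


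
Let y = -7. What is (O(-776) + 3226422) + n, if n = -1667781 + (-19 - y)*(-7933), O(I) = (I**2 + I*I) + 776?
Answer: 2858965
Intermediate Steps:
O(I) = 776 + 2*I**2 (O(I) = (I**2 + I**2) + 776 = 2*I**2 + 776 = 776 + 2*I**2)
n = -1572585 (n = -1667781 + (-19 - 1*(-7))*(-7933) = -1667781 + (-19 + 7)*(-7933) = -1667781 - 12*(-7933) = -1667781 + 95196 = -1572585)
(O(-776) + 3226422) + n = ((776 + 2*(-776)**2) + 3226422) - 1572585 = ((776 + 2*602176) + 3226422) - 1572585 = ((776 + 1204352) + 3226422) - 1572585 = (1205128 + 3226422) - 1572585 = 4431550 - 1572585 = 2858965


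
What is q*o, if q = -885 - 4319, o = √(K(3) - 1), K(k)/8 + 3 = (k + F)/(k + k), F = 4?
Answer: -5204*I*√141/3 ≈ -20598.0*I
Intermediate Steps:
K(k) = -24 + 4*(4 + k)/k (K(k) = -24 + 8*((k + 4)/(k + k)) = -24 + 8*((4 + k)/((2*k))) = -24 + 8*((4 + k)*(1/(2*k))) = -24 + 8*((4 + k)/(2*k)) = -24 + 4*(4 + k)/k)
o = I*√141/3 (o = √((-20 + 16/3) - 1) = √(-44/3 - 1) = √(-47/3) = I*√141/3 ≈ 3.9581*I)
q = -5204
q*o = -5204*I*√141/3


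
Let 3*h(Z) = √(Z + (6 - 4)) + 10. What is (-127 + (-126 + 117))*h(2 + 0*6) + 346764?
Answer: 346220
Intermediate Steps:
h(Z) = 10/3 + √(2 + Z)/3 (h(Z) = (√(Z + (6 - 4)) + 10)/3 = (√(Z + 2) + 10)/3 = (√(2 + Z) + 10)/3 = (10 + √(2 + Z))/3 = 10/3 + √(2 + Z)/3)
(-127 + (-126 + 117))*h(2 + 0*6) + 346764 = (-127 + (-126 + 117))*(10/3 + √(2 + (2 + 0*6))/3) + 346764 = (-127 - 9)*(10/3 + √(2 + (2 + 0))/3) + 346764 = -136*(10/3 + √(2 + 2)/3) + 346764 = -136*(10/3 + √4/3) + 346764 = -136*(10/3 + (⅓)*2) + 346764 = -136*(10/3 + ⅔) + 346764 = -136*4 + 346764 = -544 + 346764 = 346220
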